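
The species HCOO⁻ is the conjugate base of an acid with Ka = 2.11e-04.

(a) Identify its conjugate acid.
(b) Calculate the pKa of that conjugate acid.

(a) The conjugate acid is formed by adding one H⁺ to HCOO⁻, giving HCOOH. (b) pKa = -log(Ka) = -log(2.11e-04) = 3.68.

Conjugate acid: HCOOH; pK_a = 3.68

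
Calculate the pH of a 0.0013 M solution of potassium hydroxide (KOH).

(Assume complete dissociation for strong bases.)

[OH⁻] = 0.0013 M for strong base. pOH = -log[OH⁻] = 2.89, pH = 14 - pOH

pH = 11.11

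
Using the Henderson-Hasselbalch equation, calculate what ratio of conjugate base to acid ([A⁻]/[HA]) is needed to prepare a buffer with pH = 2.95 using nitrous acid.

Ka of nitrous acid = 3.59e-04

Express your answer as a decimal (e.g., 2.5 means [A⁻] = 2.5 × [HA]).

pKa = -log(3.59e-04) = 3.4449. pH = pKa + log([A⁻]/[HA]), so log([A⁻]/[HA]) = pH − pKa = 2.95 − 3.4449 = -0.4949. [A⁻]/[HA] = 10^(-0.4949) = 0.320

[A⁻]/[HA] = 0.320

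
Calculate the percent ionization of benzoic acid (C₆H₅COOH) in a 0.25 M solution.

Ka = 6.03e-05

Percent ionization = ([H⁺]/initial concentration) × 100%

Using Ka equilibrium: x² + Ka×x - Ka×C = 0. Solving: [H⁺] = 3.8526e-03. Percent = (3.8526e-03/0.25) × 100

Percent ionization = 1.54%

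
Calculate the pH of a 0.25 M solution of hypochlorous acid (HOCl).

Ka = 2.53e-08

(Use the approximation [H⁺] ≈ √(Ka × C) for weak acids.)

[H⁺] = √(Ka × C) = √(2.53e-08 × 0.25) = 7.9530e-05. pH = -log(7.9530e-05)

pH = 4.10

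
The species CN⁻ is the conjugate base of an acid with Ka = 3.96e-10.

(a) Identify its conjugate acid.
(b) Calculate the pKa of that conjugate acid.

(a) The conjugate acid is formed by adding one H⁺ to CN⁻, giving HCN. (b) pKa = -log(Ka) = -log(3.96e-10) = 9.40.

Conjugate acid: HCN; pK_a = 9.40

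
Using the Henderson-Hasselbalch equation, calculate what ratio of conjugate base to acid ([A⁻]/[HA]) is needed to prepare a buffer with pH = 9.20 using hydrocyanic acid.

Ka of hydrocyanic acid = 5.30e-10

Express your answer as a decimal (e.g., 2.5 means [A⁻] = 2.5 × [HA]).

pKa = -log(5.30e-10) = 9.2757. pH = pKa + log([A⁻]/[HA]), so log([A⁻]/[HA]) = pH − pKa = 9.20 − 9.2757 = -0.0757. [A⁻]/[HA] = 10^(-0.0757) = 0.840

[A⁻]/[HA] = 0.840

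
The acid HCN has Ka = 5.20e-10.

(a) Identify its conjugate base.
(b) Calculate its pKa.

(a) The conjugate base is formed by removing one H⁺ from HCN, giving CN⁻. (b) pKa = -log(Ka) = -log(5.20e-10) = 9.28.

Conjugate base: CN⁻; pK_a = 9.28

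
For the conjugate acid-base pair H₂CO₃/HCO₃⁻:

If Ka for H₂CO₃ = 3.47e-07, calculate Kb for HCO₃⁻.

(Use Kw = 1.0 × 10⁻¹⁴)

For a conjugate pair Ka × Kb = Kw, so Kb = Kw/Ka = 1.0 × 10⁻¹⁴ / 3.47e-07 = 2.88e-08.

K_b = 2.88e-08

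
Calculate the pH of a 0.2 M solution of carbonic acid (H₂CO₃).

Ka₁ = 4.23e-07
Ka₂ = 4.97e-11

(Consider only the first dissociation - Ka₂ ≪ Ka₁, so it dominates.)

First dissociation dominates. From Ka₁ = [H⁺][HA⁻]/[H₂A], x² + Ka₁·x − Ka₁·C = 0 with C = 0.2 M and Ka₁ = 4.23e-07. Solving: [H⁺] = (−Ka₁ + √(Ka₁² + 4·Ka₁·C)) / 2 = 2.9065e-04 M. pH = -log(2.9065e-04) = 3.54.

pH = 3.54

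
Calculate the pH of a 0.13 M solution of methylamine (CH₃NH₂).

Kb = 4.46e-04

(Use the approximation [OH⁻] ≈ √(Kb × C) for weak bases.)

[OH⁻] = √(Kb × C) = √(4.46e-04 × 0.13) = 7.6145e-03. pOH = 2.12, pH = 14 - pOH

pH = 11.88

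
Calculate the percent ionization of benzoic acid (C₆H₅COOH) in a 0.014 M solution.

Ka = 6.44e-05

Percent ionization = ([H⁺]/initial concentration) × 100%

Using Ka equilibrium: x² + Ka×x - Ka×C = 0. Solving: [H⁺] = 9.1787e-04. Percent = (9.1787e-04/0.014) × 100

Percent ionization = 6.56%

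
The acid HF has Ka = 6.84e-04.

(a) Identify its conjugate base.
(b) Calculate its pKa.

(a) The conjugate base is formed by removing one H⁺ from HF, giving F⁻. (b) pKa = -log(Ka) = -log(6.84e-04) = 3.16.

Conjugate base: F⁻; pK_a = 3.16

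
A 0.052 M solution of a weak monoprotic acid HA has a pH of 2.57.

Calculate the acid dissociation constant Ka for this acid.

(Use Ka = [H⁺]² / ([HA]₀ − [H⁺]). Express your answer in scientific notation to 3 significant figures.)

[H⁺] = 10^(−pH) = 10^(−2.57) = 2.692e-03 M. For HA ⇌ H⁺ + A⁻, Ka = [H⁺][A⁻]/[HA] = [H⁺]² / ([HA]₀ − [H⁺]) = (2.692e-03)² / (0.052 − 2.692e-03) = 1.47e-04.

K_a = 1.47e-04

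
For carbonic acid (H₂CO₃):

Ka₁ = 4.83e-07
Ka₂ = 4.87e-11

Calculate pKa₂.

pKa₂ = -log(Ka₂) = -log(4.87e-11) = 10.31.

pK_{a2} = 10.31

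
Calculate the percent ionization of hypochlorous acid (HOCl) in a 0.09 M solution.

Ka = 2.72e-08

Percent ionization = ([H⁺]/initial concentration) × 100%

Using Ka equilibrium: x² + Ka×x - Ka×C = 0. Solving: [H⁺] = 4.9464e-05. Percent = (4.9464e-05/0.09) × 100

Percent ionization = 0.055%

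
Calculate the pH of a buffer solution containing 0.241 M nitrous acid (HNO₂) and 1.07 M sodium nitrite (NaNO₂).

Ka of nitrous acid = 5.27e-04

pKa = -log(5.27e-04) = 3.28. pH = pKa + log([A⁻]/[HA]) = 3.28 + log(1.07/0.241)

pH = 3.93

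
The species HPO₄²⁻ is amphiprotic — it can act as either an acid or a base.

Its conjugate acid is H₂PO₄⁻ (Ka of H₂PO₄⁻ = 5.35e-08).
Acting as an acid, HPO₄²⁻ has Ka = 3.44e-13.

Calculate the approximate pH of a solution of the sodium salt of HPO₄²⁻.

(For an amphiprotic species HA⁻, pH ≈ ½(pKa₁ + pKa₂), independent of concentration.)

pKa₁ = -log(5.35e-08) = 7.27; pKa₂ = -log(3.44e-13) = 12.46. For an amphiprotic species, pH ≈ ½(pKa₁ + pKa₂) = ½(7.27 + 12.46) = 9.87.

pH = 9.87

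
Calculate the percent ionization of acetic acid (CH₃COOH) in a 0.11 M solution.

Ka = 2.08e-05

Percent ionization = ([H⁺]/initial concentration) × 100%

Using Ka equilibrium: x² + Ka×x - Ka×C = 0. Solving: [H⁺] = 1.5022e-03. Percent = (1.5022e-03/0.11) × 100

Percent ionization = 1.37%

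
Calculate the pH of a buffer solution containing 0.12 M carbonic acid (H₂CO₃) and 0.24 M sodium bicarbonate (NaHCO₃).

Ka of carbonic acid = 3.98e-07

pKa = -log(3.98e-07) = 6.40. pH = pKa + log([A⁻]/[HA]) = 6.40 + log(0.24/0.12)

pH = 6.70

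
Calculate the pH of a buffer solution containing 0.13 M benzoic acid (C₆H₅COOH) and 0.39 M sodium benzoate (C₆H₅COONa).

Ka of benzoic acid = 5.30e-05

pKa = -log(5.30e-05) = 4.28. pH = pKa + log([A⁻]/[HA]) = 4.28 + log(0.39/0.13)

pH = 4.75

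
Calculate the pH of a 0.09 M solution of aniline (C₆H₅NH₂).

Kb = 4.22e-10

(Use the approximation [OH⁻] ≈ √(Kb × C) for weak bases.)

[OH⁻] = √(Kb × C) = √(4.22e-10 × 0.09) = 6.1628e-06. pOH = 5.21, pH = 14 - pOH

pH = 8.79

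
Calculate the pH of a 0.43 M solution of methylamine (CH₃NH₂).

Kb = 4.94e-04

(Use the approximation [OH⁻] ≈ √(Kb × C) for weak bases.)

[OH⁻] = √(Kb × C) = √(4.94e-04 × 0.43) = 1.4575e-02. pOH = 1.84, pH = 14 - pOH

pH = 12.16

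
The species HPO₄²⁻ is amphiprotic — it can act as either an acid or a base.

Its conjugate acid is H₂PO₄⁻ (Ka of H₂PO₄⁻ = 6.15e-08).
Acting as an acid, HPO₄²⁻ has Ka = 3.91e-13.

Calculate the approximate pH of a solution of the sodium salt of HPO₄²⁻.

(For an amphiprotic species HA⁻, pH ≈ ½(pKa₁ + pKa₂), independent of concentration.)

pKa₁ = -log(6.15e-08) = 7.21; pKa₂ = -log(3.91e-13) = 12.41. For an amphiprotic species, pH ≈ ½(pKa₁ + pKa₂) = ½(7.21 + 12.41) = 9.81.

pH = 9.81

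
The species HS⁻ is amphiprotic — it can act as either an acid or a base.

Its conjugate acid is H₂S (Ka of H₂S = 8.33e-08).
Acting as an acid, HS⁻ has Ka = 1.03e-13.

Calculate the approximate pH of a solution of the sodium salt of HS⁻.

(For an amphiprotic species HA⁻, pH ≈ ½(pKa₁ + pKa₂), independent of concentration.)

pKa₁ = -log(8.33e-08) = 7.08; pKa₂ = -log(1.03e-13) = 12.99. For an amphiprotic species, pH ≈ ½(pKa₁ + pKa₂) = ½(7.08 + 12.99) = 10.03.

pH = 10.03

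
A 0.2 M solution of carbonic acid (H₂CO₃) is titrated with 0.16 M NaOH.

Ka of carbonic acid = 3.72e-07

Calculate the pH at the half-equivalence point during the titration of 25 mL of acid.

At half-equivalence [HA] = [A⁻], so Henderson-Hasselbalch gives pH = pKa = -log(3.72e-07) = 6.43.

pH = pKa = 6.43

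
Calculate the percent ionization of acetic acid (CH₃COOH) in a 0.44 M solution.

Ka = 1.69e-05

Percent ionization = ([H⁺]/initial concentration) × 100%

Using Ka equilibrium: x² + Ka×x - Ka×C = 0. Solving: [H⁺] = 2.7185e-03. Percent = (2.7185e-03/0.44) × 100

Percent ionization = 0.618%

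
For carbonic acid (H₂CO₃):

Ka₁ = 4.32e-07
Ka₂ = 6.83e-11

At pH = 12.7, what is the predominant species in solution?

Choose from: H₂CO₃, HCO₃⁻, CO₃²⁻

pKa₁ = 6.36, pKa₂ = 10.17. For a polyprotic acid the predominant species crosses at each pKa: below pKa_n the protonated form dominates, above it the deprotonated form does. At pH = 12.7, the predominant species is CO₃²⁻.

CO₃²⁻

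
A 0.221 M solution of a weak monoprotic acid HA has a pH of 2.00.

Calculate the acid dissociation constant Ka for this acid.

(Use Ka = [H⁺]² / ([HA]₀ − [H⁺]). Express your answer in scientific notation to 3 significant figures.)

[H⁺] = 10^(−pH) = 10^(−2.00) = 1.000e-02 M. For HA ⇌ H⁺ + A⁻, Ka = [H⁺][A⁻]/[HA] = [H⁺]² / ([HA]₀ − [H⁺]) = (1.000e-02)² / (0.221 − 1.000e-02) = 4.74e-04.

K_a = 4.74e-04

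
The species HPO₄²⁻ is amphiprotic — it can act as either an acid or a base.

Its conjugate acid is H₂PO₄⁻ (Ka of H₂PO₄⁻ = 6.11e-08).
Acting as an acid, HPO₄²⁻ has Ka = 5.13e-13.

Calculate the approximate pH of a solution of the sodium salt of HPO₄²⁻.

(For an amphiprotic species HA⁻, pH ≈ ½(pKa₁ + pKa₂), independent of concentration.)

pKa₁ = -log(6.11e-08) = 7.21; pKa₂ = -log(5.13e-13) = 12.29. For an amphiprotic species, pH ≈ ½(pKa₁ + pKa₂) = ½(7.21 + 12.29) = 9.75.

pH = 9.75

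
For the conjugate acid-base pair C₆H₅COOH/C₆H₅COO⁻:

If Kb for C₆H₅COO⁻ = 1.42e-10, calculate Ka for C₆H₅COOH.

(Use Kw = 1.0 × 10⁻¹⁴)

For a conjugate pair Ka × Kb = Kw, so Ka = Kw/Kb = 1.0 × 10⁻¹⁴ / 1.42e-10 = 7.04e-05.

K_a = 7.04e-05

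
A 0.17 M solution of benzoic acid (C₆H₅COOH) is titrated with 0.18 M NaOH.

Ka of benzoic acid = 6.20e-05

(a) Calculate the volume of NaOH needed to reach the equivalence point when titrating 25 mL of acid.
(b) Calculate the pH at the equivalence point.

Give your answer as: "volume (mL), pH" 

moles acid = 0.17 × 25/1000 = 0.00425 mol; V_base = moles/0.18 × 1000 = 23.6 mL. At equivalence only the conjugate base is present: [A⁻] = 0.00425/0.049 = 8.7429e-02 M. Kb = Kw/Ka = 1.61e-10; [OH⁻] = √(Kb × [A⁻]) = 3.7552e-06; pOH = 5.43; pH = 14 - pOH = 8.57.

V = 23.6 mL, pH = 8.57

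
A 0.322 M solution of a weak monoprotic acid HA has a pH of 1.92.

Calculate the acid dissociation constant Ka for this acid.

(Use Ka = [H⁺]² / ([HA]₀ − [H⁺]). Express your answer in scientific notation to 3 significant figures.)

[H⁺] = 10^(−pH) = 10^(−1.92) = 1.202e-02 M. For HA ⇌ H⁺ + A⁻, Ka = [H⁺][A⁻]/[HA] = [H⁺]² / ([HA]₀ − [H⁺]) = (1.202e-02)² / (0.322 − 1.202e-02) = 4.66e-04.

K_a = 4.66e-04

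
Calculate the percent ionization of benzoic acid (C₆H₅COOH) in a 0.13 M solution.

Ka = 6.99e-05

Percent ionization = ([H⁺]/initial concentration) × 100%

Using Ka equilibrium: x² + Ka×x - Ka×C = 0. Solving: [H⁺] = 2.9797e-03. Percent = (2.9797e-03/0.13) × 100

Percent ionization = 2.29%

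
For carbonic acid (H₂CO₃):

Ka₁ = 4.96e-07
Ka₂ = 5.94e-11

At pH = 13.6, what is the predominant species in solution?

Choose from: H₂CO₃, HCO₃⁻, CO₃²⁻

pKa₁ = 6.30, pKa₂ = 10.23. For a polyprotic acid the predominant species crosses at each pKa: below pKa_n the protonated form dominates, above it the deprotonated form does. At pH = 13.6, the predominant species is CO₃²⁻.

CO₃²⁻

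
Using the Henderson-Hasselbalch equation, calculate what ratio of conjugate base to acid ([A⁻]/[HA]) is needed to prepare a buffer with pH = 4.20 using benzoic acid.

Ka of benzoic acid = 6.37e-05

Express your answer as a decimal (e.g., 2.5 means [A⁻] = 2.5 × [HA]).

pKa = -log(6.37e-05) = 4.1959. pH = pKa + log([A⁻]/[HA]), so log([A⁻]/[HA]) = pH − pKa = 4.20 − 4.1959 = 0.0041. [A⁻]/[HA] = 10^(0.0041) = 1.01

[A⁻]/[HA] = 1.01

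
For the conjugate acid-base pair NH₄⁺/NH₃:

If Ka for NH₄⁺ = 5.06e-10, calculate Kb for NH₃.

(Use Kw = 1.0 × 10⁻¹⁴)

For a conjugate pair Ka × Kb = Kw, so Kb = Kw/Ka = 1.0 × 10⁻¹⁴ / 5.06e-10 = 1.98e-05.

K_b = 1.98e-05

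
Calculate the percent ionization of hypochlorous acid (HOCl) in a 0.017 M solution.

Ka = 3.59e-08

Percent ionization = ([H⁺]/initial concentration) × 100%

Using Ka equilibrium: x² + Ka×x - Ka×C = 0. Solving: [H⁺] = 2.4686e-05. Percent = (2.4686e-05/0.017) × 100

Percent ionization = 0.145%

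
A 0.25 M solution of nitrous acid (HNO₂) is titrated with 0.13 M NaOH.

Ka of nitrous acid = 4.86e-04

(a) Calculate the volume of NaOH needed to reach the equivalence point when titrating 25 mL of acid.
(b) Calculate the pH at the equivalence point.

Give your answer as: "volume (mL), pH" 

moles acid = 0.25 × 25/1000 = 0.00625 mol; V_base = moles/0.13 × 1000 = 48.1 mL. At equivalence only the conjugate base is present: [A⁻] = 0.00625/0.073 = 8.5526e-02 M. Kb = Kw/Ka = 2.06e-11; [OH⁻] = √(Kb × [A⁻]) = 1.3266e-06; pOH = 5.88; pH = 14 - pOH = 8.12.

V = 48.1 mL, pH = 8.12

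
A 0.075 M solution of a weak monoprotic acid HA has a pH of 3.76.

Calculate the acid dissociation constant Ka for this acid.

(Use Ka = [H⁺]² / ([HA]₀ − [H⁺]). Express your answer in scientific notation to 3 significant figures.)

[H⁺] = 10^(−pH) = 10^(−3.76) = 1.738e-04 M. For HA ⇌ H⁺ + A⁻, Ka = [H⁺][A⁻]/[HA] = [H⁺]² / ([HA]₀ − [H⁺]) = (1.738e-04)² / (0.075 − 1.738e-04) = 4.04e-07.

K_a = 4.04e-07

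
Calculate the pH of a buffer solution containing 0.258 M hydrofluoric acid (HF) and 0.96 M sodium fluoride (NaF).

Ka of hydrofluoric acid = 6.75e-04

pKa = -log(6.75e-04) = 3.17. pH = pKa + log([A⁻]/[HA]) = 3.17 + log(0.96/0.258)

pH = 3.74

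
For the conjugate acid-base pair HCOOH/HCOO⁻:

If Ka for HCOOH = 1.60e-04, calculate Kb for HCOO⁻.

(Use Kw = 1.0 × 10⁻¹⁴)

For a conjugate pair Ka × Kb = Kw, so Kb = Kw/Ka = 1.0 × 10⁻¹⁴ / 1.60e-04 = 6.25e-11.

K_b = 6.25e-11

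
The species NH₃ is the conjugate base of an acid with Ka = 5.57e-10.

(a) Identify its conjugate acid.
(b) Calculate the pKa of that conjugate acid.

(a) The conjugate acid is formed by adding one H⁺ to NH₃, giving NH₄⁺. (b) pKa = -log(Ka) = -log(5.57e-10) = 9.25.

Conjugate acid: NH₄⁺; pK_a = 9.25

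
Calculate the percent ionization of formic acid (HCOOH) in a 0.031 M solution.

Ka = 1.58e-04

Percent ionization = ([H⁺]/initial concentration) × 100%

Using Ka equilibrium: x² + Ka×x - Ka×C = 0. Solving: [H⁺] = 2.1356e-03. Percent = (2.1356e-03/0.031) × 100

Percent ionization = 6.89%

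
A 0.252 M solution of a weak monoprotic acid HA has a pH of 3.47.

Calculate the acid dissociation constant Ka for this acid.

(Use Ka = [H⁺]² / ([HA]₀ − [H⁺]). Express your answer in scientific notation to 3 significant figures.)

[H⁺] = 10^(−pH) = 10^(−3.47) = 3.388e-04 M. For HA ⇌ H⁺ + A⁻, Ka = [H⁺][A⁻]/[HA] = [H⁺]² / ([HA]₀ − [H⁺]) = (3.388e-04)² / (0.252 − 3.388e-04) = 4.56e-07.

K_a = 4.56e-07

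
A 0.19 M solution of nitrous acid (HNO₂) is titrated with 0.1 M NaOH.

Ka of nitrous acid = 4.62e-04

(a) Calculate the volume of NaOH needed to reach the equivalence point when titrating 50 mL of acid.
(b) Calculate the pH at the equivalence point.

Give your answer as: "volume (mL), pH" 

moles acid = 0.19 × 50/1000 = 0.0095 mol; V_base = moles/0.1 × 1000 = 95.0 mL. At equivalence only the conjugate base is present: [A⁻] = 0.0095/0.145 = 6.5517e-02 M. Kb = Kw/Ka = 2.16e-11; [OH⁻] = √(Kb × [A⁻]) = 1.1908e-06; pOH = 5.92; pH = 14 - pOH = 8.08.

V = 95.0 mL, pH = 8.08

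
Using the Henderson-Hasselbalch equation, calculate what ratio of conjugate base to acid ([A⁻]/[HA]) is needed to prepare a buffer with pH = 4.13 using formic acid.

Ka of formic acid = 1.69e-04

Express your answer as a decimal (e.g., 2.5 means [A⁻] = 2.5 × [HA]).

pKa = -log(1.69e-04) = 3.7721. pH = pKa + log([A⁻]/[HA]), so log([A⁻]/[HA]) = pH − pKa = 4.13 − 3.7721 = 0.3579. [A⁻]/[HA] = 10^(0.3579) = 2.28

[A⁻]/[HA] = 2.28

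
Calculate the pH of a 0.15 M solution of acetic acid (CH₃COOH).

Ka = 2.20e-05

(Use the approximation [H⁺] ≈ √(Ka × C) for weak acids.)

[H⁺] = √(Ka × C) = √(2.20e-05 × 0.15) = 1.8166e-03. pH = -log(1.8166e-03)

pH = 2.74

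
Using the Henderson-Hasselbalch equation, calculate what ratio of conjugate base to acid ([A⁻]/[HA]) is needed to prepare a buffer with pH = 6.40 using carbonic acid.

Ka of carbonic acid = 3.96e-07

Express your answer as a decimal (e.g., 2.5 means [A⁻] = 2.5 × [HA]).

pKa = -log(3.96e-07) = 6.4023. pH = pKa + log([A⁻]/[HA]), so log([A⁻]/[HA]) = pH − pKa = 6.40 − 6.4023 = -0.0023. [A⁻]/[HA] = 10^(-0.0023) = 0.995

[A⁻]/[HA] = 0.995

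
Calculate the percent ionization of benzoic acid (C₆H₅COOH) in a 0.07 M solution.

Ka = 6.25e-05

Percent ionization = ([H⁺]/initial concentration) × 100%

Using Ka equilibrium: x² + Ka×x - Ka×C = 0. Solving: [H⁺] = 2.0606e-03. Percent = (2.0606e-03/0.07) × 100

Percent ionization = 2.94%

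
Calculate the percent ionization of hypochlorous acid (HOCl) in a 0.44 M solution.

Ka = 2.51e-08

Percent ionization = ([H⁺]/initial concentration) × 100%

Using Ka equilibrium: x² + Ka×x - Ka×C = 0. Solving: [H⁺] = 1.0508e-04. Percent = (1.0508e-04/0.44) × 100

Percent ionization = 0.0239%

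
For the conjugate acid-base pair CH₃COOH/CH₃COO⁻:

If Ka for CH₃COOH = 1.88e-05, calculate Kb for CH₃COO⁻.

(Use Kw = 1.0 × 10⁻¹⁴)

For a conjugate pair Ka × Kb = Kw, so Kb = Kw/Ka = 1.0 × 10⁻¹⁴ / 1.88e-05 = 5.32e-10.

K_b = 5.32e-10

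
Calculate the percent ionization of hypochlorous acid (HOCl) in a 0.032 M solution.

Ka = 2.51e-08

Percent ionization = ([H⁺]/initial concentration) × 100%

Using Ka equilibrium: x² + Ka×x - Ka×C = 0. Solving: [H⁺] = 2.8328e-05. Percent = (2.8328e-05/0.032) × 100

Percent ionization = 0.0885%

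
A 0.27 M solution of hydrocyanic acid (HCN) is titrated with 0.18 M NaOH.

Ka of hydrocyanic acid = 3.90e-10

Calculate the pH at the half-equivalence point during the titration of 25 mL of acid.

At half-equivalence [HA] = [A⁻], so Henderson-Hasselbalch gives pH = pKa = -log(3.90e-10) = 9.41.

pH = pKa = 9.41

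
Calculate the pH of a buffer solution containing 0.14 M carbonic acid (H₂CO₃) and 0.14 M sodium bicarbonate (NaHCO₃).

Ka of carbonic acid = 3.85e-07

pKa = -log(3.85e-07) = 6.41. pH = pKa + log([A⁻]/[HA]) = 6.41 + log(0.14/0.14)

pH = 6.41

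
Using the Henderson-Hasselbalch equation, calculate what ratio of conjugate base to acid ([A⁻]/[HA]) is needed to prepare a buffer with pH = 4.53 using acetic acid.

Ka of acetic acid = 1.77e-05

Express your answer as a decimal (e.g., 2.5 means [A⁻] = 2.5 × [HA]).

pKa = -log(1.77e-05) = 4.7520. pH = pKa + log([A⁻]/[HA]), so log([A⁻]/[HA]) = pH − pKa = 4.53 − 4.7520 = -0.2220. [A⁻]/[HA] = 10^(-0.2220) = 0.600

[A⁻]/[HA] = 0.600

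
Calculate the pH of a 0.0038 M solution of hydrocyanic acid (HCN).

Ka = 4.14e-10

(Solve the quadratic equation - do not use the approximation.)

x² + Ka×x - Ka×C = 0. Using quadratic formula: [H⁺] = 1.2541e-06

pH = 5.90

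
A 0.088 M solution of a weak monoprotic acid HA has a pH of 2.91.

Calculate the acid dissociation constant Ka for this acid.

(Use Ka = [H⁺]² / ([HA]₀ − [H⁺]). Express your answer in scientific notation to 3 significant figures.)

[H⁺] = 10^(−pH) = 10^(−2.91) = 1.230e-03 M. For HA ⇌ H⁺ + A⁻, Ka = [H⁺][A⁻]/[HA] = [H⁺]² / ([HA]₀ − [H⁺]) = (1.230e-03)² / (0.088 − 1.230e-03) = 1.74e-05.

K_a = 1.74e-05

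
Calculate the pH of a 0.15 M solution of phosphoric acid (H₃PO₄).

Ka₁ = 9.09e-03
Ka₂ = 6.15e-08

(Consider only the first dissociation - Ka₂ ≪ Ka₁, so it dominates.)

First dissociation dominates. From Ka₁ = [H⁺][HA⁻]/[H₂A], x² + Ka₁·x − Ka₁·C = 0 with C = 0.15 M and Ka₁ = 9.09e-03. Solving: [H⁺] = (−Ka₁ + √(Ka₁² + 4·Ka₁·C)) / 2 = 3.2659e-02 M. pH = -log(3.2659e-02) = 1.49.

pH = 1.49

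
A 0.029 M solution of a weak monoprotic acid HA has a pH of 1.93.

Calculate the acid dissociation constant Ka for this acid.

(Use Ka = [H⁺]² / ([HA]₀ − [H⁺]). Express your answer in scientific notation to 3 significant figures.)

[H⁺] = 10^(−pH) = 10^(−1.93) = 1.175e-02 M. For HA ⇌ H⁺ + A⁻, Ka = [H⁺][A⁻]/[HA] = [H⁺]² / ([HA]₀ − [H⁺]) = (1.175e-02)² / (0.029 − 1.175e-02) = 8.00e-03.

K_a = 8.00e-03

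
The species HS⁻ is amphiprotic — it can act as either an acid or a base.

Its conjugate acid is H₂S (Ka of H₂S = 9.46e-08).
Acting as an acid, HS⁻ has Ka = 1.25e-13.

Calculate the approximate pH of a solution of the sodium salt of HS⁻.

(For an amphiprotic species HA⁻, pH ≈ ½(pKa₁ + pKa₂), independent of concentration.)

pKa₁ = -log(9.46e-08) = 7.02; pKa₂ = -log(1.25e-13) = 12.90. For an amphiprotic species, pH ≈ ½(pKa₁ + pKa₂) = ½(7.02 + 12.90) = 9.96.

pH = 9.96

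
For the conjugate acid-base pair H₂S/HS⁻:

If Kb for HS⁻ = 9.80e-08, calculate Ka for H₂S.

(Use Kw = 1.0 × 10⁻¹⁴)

For a conjugate pair Ka × Kb = Kw, so Ka = Kw/Kb = 1.0 × 10⁻¹⁴ / 9.80e-08 = 1.02e-07.

K_a = 1.02e-07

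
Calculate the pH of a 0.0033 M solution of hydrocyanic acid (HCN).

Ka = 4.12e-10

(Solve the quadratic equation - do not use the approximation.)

x² + Ka×x - Ka×C = 0. Using quadratic formula: [H⁺] = 1.1658e-06

pH = 5.93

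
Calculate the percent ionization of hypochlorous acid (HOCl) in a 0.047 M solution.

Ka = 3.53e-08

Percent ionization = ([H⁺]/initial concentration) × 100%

Using Ka equilibrium: x² + Ka×x - Ka×C = 0. Solving: [H⁺] = 4.0714e-05. Percent = (4.0714e-05/0.047) × 100

Percent ionization = 0.0866%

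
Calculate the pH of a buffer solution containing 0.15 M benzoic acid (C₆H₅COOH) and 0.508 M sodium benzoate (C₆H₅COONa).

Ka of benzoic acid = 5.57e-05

pKa = -log(5.57e-05) = 4.25. pH = pKa + log([A⁻]/[HA]) = 4.25 + log(0.508/0.15)

pH = 4.78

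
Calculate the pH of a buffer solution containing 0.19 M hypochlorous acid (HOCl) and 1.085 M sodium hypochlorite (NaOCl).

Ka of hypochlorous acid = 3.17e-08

pKa = -log(3.17e-08) = 7.50. pH = pKa + log([A⁻]/[HA]) = 7.50 + log(1.085/0.19)

pH = 8.26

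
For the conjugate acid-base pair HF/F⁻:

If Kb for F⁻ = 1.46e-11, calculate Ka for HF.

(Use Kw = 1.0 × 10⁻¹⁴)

For a conjugate pair Ka × Kb = Kw, so Ka = Kw/Kb = 1.0 × 10⁻¹⁴ / 1.46e-11 = 6.85e-04.

K_a = 6.85e-04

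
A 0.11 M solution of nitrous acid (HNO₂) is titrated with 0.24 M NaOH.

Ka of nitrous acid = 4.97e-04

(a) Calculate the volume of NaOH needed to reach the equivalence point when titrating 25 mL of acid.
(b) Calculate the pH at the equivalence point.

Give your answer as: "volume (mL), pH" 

moles acid = 0.11 × 25/1000 = 0.00275 mol; V_base = moles/0.24 × 1000 = 11.5 mL. At equivalence only the conjugate base is present: [A⁻] = 0.00275/0.036 = 7.5429e-02 M. Kb = Kw/Ka = 2.01e-11; [OH⁻] = √(Kb × [A⁻]) = 1.2319e-06; pOH = 5.91; pH = 14 - pOH = 8.09.

V = 11.5 mL, pH = 8.09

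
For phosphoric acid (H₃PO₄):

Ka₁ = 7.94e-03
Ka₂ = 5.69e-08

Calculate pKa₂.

pKa₂ = -log(Ka₂) = -log(5.69e-08) = 7.24.

pK_{a2} = 7.24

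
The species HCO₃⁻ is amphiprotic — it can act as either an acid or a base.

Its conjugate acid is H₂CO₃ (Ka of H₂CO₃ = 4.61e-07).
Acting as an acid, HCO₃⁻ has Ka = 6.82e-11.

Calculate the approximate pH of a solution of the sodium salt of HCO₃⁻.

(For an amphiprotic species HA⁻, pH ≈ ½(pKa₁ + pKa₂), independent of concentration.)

pKa₁ = -log(4.61e-07) = 6.34; pKa₂ = -log(6.82e-11) = 10.17. For an amphiprotic species, pH ≈ ½(pKa₁ + pKa₂) = ½(6.34 + 10.17) = 8.25.

pH = 8.25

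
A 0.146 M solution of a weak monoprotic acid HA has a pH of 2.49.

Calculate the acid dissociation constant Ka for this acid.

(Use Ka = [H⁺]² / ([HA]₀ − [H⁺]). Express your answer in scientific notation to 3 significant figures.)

[H⁺] = 10^(−pH) = 10^(−2.49) = 3.236e-03 M. For HA ⇌ H⁺ + A⁻, Ka = [H⁺][A⁻]/[HA] = [H⁺]² / ([HA]₀ − [H⁺]) = (3.236e-03)² / (0.146 − 3.236e-03) = 7.33e-05.

K_a = 7.33e-05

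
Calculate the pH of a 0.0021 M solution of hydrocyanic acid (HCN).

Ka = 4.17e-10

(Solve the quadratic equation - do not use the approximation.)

x² + Ka×x - Ka×C = 0. Using quadratic formula: [H⁺] = 9.3558e-07

pH = 6.03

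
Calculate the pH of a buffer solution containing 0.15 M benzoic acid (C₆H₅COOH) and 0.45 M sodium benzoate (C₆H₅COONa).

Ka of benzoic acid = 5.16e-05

pKa = -log(5.16e-05) = 4.29. pH = pKa + log([A⁻]/[HA]) = 4.29 + log(0.45/0.15)

pH = 4.76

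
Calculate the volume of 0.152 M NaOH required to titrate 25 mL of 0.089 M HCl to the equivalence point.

At equivalence: moles acid = moles base. moles HCl = 0.089 × 25/1000 = 0.002225 mol. V_base = moles / 0.152 × 1000 = 14.6 mL.

V_{base} = 14.6 mL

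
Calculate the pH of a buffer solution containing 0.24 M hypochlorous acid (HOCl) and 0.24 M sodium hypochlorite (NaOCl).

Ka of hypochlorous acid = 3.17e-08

pKa = -log(3.17e-08) = 7.50. pH = pKa + log([A⁻]/[HA]) = 7.50 + log(0.24/0.24)

pH = 7.50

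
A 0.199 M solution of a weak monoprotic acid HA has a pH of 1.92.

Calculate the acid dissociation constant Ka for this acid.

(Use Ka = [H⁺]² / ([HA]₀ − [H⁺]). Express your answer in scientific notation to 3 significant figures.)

[H⁺] = 10^(−pH) = 10^(−1.92) = 1.202e-02 M. For HA ⇌ H⁺ + A⁻, Ka = [H⁺][A⁻]/[HA] = [H⁺]² / ([HA]₀ − [H⁺]) = (1.202e-02)² / (0.199 − 1.202e-02) = 7.73e-04.

K_a = 7.73e-04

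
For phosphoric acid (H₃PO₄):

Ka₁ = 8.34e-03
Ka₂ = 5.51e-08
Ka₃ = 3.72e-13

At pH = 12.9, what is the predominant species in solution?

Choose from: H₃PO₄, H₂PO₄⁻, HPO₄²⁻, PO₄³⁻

pKa₁ = 2.08, pKa₂ = 7.26, pKa₃ = 12.43. For a polyprotic acid the predominant species crosses at each pKa: below pKa_n the protonated form dominates, above it the deprotonated form does. At pH = 12.9, the predominant species is PO₄³⁻.

PO₄³⁻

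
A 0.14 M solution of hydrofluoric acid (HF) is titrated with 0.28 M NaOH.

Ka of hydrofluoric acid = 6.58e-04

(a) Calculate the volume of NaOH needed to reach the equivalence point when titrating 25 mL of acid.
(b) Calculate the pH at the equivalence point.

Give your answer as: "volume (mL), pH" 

moles acid = 0.14 × 25/1000 = 0.0035 mol; V_base = moles/0.28 × 1000 = 12.5 mL. At equivalence only the conjugate base is present: [A⁻] = 0.0035/0.037 = 9.3333e-02 M. Kb = Kw/Ka = 1.52e-11; [OH⁻] = √(Kb × [A⁻]) = 1.1910e-06; pOH = 5.92; pH = 14 - pOH = 8.08.

V = 12.5 mL, pH = 8.08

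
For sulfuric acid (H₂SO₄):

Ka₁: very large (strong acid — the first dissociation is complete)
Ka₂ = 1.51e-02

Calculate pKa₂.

pKa₂ = -log(Ka₂) = -log(1.51e-02) = 1.82.

pK_{a2} = 1.82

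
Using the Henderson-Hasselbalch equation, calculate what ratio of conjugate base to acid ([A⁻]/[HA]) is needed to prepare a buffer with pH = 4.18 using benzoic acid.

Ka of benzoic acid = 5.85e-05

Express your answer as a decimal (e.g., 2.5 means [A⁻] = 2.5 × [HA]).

pKa = -log(5.85e-05) = 4.2328. pH = pKa + log([A⁻]/[HA]), so log([A⁻]/[HA]) = pH − pKa = 4.18 − 4.2328 = -0.0528. [A⁻]/[HA] = 10^(-0.0528) = 0.885

[A⁻]/[HA] = 0.885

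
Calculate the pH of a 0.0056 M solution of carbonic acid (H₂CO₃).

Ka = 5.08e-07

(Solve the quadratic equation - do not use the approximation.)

x² + Ka×x - Ka×C = 0. Using quadratic formula: [H⁺] = 5.3083e-05

pH = 4.28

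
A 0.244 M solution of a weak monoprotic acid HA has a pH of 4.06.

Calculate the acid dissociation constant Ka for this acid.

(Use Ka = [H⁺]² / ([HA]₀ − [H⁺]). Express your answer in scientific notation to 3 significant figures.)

[H⁺] = 10^(−pH) = 10^(−4.06) = 8.710e-05 M. For HA ⇌ H⁺ + A⁻, Ka = [H⁺][A⁻]/[HA] = [H⁺]² / ([HA]₀ − [H⁺]) = (8.710e-05)² / (0.244 − 8.710e-05) = 3.11e-08.

K_a = 3.11e-08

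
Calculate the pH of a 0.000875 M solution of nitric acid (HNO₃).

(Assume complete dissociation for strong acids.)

[H⁺] = 0.000875 M for strong acid. pH = -log[H⁺] = -log(0.000875)

pH = 3.06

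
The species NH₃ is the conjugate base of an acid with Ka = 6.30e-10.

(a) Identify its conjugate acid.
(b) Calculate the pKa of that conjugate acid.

(a) The conjugate acid is formed by adding one H⁺ to NH₃, giving NH₄⁺. (b) pKa = -log(Ka) = -log(6.30e-10) = 9.20.

Conjugate acid: NH₄⁺; pK_a = 9.20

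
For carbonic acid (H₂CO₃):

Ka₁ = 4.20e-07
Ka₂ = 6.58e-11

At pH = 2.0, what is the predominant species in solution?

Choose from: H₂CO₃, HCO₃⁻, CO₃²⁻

pKa₁ = 6.38, pKa₂ = 10.18. For a polyprotic acid the predominant species crosses at each pKa: below pKa_n the protonated form dominates, above it the deprotonated form does. At pH = 2.0, the predominant species is H₂CO₃.

H₂CO₃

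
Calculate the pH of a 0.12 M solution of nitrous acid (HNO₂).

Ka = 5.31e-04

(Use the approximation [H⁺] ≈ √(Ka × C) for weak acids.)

[H⁺] = √(Ka × C) = √(5.31e-04 × 0.12) = 7.9825e-03. pH = -log(7.9825e-03)

pH = 2.10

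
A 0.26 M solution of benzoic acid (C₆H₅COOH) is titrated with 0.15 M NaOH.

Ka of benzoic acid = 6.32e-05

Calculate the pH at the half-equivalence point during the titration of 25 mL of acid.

At half-equivalence [HA] = [A⁻], so Henderson-Hasselbalch gives pH = pKa = -log(6.32e-05) = 4.20.

pH = pKa = 4.20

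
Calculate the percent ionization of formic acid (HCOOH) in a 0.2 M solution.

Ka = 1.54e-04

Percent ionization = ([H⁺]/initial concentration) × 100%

Using Ka equilibrium: x² + Ka×x - Ka×C = 0. Solving: [H⁺] = 5.4733e-03. Percent = (5.4733e-03/0.2) × 100

Percent ionization = 2.74%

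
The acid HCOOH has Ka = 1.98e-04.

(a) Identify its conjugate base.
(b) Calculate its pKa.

(a) The conjugate base is formed by removing one H⁺ from HCOOH, giving HCOO⁻. (b) pKa = -log(Ka) = -log(1.98e-04) = 3.70.

Conjugate base: HCOO⁻; pK_a = 3.70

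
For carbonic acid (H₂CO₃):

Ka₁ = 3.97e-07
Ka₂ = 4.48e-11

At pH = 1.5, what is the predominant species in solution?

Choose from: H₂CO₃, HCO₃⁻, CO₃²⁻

pKa₁ = 6.40, pKa₂ = 10.35. For a polyprotic acid the predominant species crosses at each pKa: below pKa_n the protonated form dominates, above it the deprotonated form does. At pH = 1.5, the predominant species is H₂CO₃.

H₂CO₃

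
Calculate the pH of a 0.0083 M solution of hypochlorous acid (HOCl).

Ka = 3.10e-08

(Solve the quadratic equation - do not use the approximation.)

x² + Ka×x - Ka×C = 0. Using quadratic formula: [H⁺] = 1.6025e-05

pH = 4.80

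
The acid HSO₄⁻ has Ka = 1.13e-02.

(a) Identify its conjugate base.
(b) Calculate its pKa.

(a) The conjugate base is formed by removing one H⁺ from HSO₄⁻, giving SO₄²⁻. (b) pKa = -log(Ka) = -log(1.13e-02) = 1.95.

Conjugate base: SO₄²⁻; pK_a = 1.95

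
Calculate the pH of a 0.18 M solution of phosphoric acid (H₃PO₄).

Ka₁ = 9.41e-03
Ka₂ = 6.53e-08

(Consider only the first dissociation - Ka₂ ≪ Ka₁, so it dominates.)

First dissociation dominates. From Ka₁ = [H⁺][HA⁻]/[H₂A], x² + Ka₁·x − Ka₁·C = 0 with C = 0.18 M and Ka₁ = 9.41e-03. Solving: [H⁺] = (−Ka₁ + √(Ka₁² + 4·Ka₁·C)) / 2 = 3.6719e-02 M. pH = -log(3.6719e-02) = 1.44.

pH = 1.44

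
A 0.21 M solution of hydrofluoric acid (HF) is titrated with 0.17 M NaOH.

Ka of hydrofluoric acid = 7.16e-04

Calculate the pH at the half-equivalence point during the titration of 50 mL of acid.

At half-equivalence [HA] = [A⁻], so Henderson-Hasselbalch gives pH = pKa = -log(7.16e-04) = 3.15.

pH = pKa = 3.15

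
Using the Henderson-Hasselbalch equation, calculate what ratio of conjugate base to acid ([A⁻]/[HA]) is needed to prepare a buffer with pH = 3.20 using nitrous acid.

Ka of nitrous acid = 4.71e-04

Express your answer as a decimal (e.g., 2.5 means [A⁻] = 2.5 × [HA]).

pKa = -log(4.71e-04) = 3.3270. pH = pKa + log([A⁻]/[HA]), so log([A⁻]/[HA]) = pH − pKa = 3.20 − 3.3270 = -0.1270. [A⁻]/[HA] = 10^(-0.1270) = 0.746

[A⁻]/[HA] = 0.746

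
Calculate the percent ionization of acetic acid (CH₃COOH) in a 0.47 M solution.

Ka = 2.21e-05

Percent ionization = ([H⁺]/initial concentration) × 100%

Using Ka equilibrium: x² + Ka×x - Ka×C = 0. Solving: [H⁺] = 3.2119e-03. Percent = (3.2119e-03/0.47) × 100

Percent ionization = 0.683%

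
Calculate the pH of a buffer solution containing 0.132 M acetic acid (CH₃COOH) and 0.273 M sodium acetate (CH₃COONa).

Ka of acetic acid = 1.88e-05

pKa = -log(1.88e-05) = 4.73. pH = pKa + log([A⁻]/[HA]) = 4.73 + log(0.273/0.132)

pH = 5.04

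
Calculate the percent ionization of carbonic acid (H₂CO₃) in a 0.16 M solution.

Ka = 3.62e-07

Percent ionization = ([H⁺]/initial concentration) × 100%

Using Ka equilibrium: x² + Ka×x - Ka×C = 0. Solving: [H⁺] = 2.4048e-04. Percent = (2.4048e-04/0.16) × 100

Percent ionization = 0.15%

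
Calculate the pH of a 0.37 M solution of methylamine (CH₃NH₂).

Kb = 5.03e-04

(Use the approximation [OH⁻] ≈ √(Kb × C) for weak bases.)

[OH⁻] = √(Kb × C) = √(5.03e-04 × 0.37) = 1.3642e-02. pOH = 1.87, pH = 14 - pOH

pH = 12.13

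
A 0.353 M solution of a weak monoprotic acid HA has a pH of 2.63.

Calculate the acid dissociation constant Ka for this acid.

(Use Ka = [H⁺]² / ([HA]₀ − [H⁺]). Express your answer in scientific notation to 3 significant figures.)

[H⁺] = 10^(−pH) = 10^(−2.63) = 2.344e-03 M. For HA ⇌ H⁺ + A⁻, Ka = [H⁺][A⁻]/[HA] = [H⁺]² / ([HA]₀ − [H⁺]) = (2.344e-03)² / (0.353 − 2.344e-03) = 1.57e-05.

K_a = 1.57e-05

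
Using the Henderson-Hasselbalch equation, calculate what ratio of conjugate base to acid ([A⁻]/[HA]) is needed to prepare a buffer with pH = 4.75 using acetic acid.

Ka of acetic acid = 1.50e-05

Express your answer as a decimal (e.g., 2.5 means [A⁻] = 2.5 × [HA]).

pKa = -log(1.50e-05) = 4.8239. pH = pKa + log([A⁻]/[HA]), so log([A⁻]/[HA]) = pH − pKa = 4.75 − 4.8239 = -0.0739. [A⁻]/[HA] = 10^(-0.0739) = 0.844

[A⁻]/[HA] = 0.844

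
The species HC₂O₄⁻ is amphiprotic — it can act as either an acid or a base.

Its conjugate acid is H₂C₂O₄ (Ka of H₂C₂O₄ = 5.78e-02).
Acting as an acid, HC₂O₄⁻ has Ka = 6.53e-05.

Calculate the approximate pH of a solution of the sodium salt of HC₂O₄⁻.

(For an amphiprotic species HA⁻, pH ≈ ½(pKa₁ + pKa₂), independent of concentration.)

pKa₁ = -log(5.78e-02) = 1.24; pKa₂ = -log(6.53e-05) = 4.19. For an amphiprotic species, pH ≈ ½(pKa₁ + pKa₂) = ½(1.24 + 4.19) = 2.71.

pH = 2.71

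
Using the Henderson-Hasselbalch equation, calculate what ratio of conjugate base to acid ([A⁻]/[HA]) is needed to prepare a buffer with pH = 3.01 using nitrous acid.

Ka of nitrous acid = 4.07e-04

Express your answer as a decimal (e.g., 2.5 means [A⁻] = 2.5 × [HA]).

pKa = -log(4.07e-04) = 3.3904. pH = pKa + log([A⁻]/[HA]), so log([A⁻]/[HA]) = pH − pKa = 3.01 − 3.3904 = -0.3804. [A⁻]/[HA] = 10^(-0.3804) = 0.416

[A⁻]/[HA] = 0.416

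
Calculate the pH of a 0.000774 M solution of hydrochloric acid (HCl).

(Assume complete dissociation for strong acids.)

[H⁺] = 0.000774 M for strong acid. pH = -log[H⁺] = -log(0.000774)

pH = 3.11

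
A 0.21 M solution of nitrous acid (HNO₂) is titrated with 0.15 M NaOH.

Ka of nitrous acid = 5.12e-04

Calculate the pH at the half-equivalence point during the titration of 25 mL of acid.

At half-equivalence [HA] = [A⁻], so Henderson-Hasselbalch gives pH = pKa = -log(5.12e-04) = 3.29.

pH = pKa = 3.29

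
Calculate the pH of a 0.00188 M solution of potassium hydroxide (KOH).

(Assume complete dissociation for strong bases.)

[OH⁻] = 0.00188 M for strong base. pOH = -log[OH⁻] = 2.73, pH = 14 - pOH

pH = 11.27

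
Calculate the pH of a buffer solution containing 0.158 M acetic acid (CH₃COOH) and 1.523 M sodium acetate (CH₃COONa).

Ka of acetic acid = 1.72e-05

pKa = -log(1.72e-05) = 4.76. pH = pKa + log([A⁻]/[HA]) = 4.76 + log(1.523/0.158)

pH = 5.75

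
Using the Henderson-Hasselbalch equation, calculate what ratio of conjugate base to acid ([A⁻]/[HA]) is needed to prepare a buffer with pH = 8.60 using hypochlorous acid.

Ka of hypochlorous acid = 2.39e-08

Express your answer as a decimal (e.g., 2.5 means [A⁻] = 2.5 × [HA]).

pKa = -log(2.39e-08) = 7.6216. pH = pKa + log([A⁻]/[HA]), so log([A⁻]/[HA]) = pH − pKa = 8.60 − 7.6216 = 0.9784. [A⁻]/[HA] = 10^(0.9784) = 9.51

[A⁻]/[HA] = 9.51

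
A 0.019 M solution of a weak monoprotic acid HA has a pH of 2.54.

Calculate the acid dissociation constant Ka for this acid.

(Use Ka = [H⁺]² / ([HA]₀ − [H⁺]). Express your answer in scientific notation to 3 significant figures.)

[H⁺] = 10^(−pH) = 10^(−2.54) = 2.884e-03 M. For HA ⇌ H⁺ + A⁻, Ka = [H⁺][A⁻]/[HA] = [H⁺]² / ([HA]₀ − [H⁺]) = (2.884e-03)² / (0.019 − 2.884e-03) = 5.16e-04.

K_a = 5.16e-04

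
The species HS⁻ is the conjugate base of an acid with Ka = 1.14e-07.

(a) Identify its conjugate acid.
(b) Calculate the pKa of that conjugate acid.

(a) The conjugate acid is formed by adding one H⁺ to HS⁻, giving H₂S. (b) pKa = -log(Ka) = -log(1.14e-07) = 6.94.

Conjugate acid: H₂S; pK_a = 6.94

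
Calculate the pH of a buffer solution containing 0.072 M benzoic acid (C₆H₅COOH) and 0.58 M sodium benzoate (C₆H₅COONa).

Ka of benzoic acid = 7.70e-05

pKa = -log(7.70e-05) = 4.11. pH = pKa + log([A⁻]/[HA]) = 4.11 + log(0.58/0.072)

pH = 5.02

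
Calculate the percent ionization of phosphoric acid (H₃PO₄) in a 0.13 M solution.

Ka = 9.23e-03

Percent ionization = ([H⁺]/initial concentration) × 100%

Using Ka equilibrium: x² + Ka×x - Ka×C = 0. Solving: [H⁺] = 3.0331e-02. Percent = (3.0331e-02/0.13) × 100

Percent ionization = 23.3%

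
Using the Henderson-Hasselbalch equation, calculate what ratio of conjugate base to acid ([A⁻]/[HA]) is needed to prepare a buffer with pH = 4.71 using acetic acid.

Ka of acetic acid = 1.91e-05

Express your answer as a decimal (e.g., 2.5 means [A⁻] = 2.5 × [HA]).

pKa = -log(1.91e-05) = 4.7190. pH = pKa + log([A⁻]/[HA]), so log([A⁻]/[HA]) = pH − pKa = 4.71 − 4.7190 = -0.0090. [A⁻]/[HA] = 10^(-0.0090) = 0.980

[A⁻]/[HA] = 0.980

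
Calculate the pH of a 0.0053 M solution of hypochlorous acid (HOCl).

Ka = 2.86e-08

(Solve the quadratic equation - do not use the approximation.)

x² + Ka×x - Ka×C = 0. Using quadratic formula: [H⁺] = 1.2297e-05

pH = 4.91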